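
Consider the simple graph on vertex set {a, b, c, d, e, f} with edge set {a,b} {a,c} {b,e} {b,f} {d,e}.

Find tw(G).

A width-1 tree decomposition is:
Bags: B1 = {a, b}  B2 = {b, e}  B3 = {d, e}  B4 = {a, c}  B5 = {b, f}
Tree: B1–B2, B2–B3, B1–B4, B1–B5
Every bag has size at most 2, so the width is 2 − 1 = 1 and tw(G) ≤ 1. Since G has at least one edge (e.g. a–b), it is not an edgeless graph, so tw(G) ≥ 1. Therefore the treewidth is 1.

1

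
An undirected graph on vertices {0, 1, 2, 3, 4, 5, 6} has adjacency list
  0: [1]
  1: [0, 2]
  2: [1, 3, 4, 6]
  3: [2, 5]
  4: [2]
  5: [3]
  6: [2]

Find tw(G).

A width-1 tree decomposition is:
Bags: B1 = {1, 2}  B2 = {0, 1}  B3 = {2, 6}  B4 = {2, 3}  B5 = {3, 5}  B6 = {2, 4}
Tree: B1–B2, B1–B3, B3–B4, B4–B5, B1–B6
Every bag has size at most 2, so the width is 2 − 1 = 1 and tw(G) ≤ 1. Any graph with an edge has treewidth ≥ 1, and G has the edge 2–1. Therefore the treewidth is 1.

1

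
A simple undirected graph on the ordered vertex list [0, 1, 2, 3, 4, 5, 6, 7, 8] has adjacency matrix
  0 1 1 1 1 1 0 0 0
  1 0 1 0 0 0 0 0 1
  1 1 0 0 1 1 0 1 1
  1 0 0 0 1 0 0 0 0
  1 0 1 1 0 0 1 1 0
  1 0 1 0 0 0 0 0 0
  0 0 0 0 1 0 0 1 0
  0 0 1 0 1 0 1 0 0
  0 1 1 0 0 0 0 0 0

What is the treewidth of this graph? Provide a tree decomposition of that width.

Treewidth 2.
One such decomposition:
Bags: B1 = {0, 2, 4}  B2 = {0, 1, 2}  B3 = {2, 4, 7}  B4 = {1, 2, 8}  B5 = {0, 3, 4}  B6 = {0, 2, 5}  B7 = {4, 6, 7}
Tree: B1–B2, B1–B3, B2–B4, B1–B5, B1–B6, B3–B7

The largest bag has 3 vertices, giving width 2; this decomposition certifies tw(G) ≤ 2. Conversely, {0, 1, 2} is a clique of size 3, and the vertices of any clique must share a bag in every tree decomposition; so some bag has ≥ 3 vertices and tw(G) ≥ 2. The upper and lower bounds meet at 2, so that is the treewidth.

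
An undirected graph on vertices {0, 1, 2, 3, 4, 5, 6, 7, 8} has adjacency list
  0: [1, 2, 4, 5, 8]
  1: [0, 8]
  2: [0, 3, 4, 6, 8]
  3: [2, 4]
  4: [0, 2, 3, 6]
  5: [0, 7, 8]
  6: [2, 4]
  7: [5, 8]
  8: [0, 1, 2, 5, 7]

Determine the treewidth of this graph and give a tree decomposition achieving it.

Treewidth 2.
One such decomposition:
Bags: B1 = {0, 2, 8}  B2 = {0, 2, 4}  B3 = {0, 5, 8}  B4 = {2, 3, 4}  B5 = {5, 7, 8}  B6 = {2, 4, 6}  B7 = {0, 1, 8}
Tree: B1–B2, B1–B3, B2–B4, B3–B5, B4–B6, B1–B7

Every bag has size at most 3, so the width is 3 − 1 = 2 and tw(G) ≤ 2. On the other hand G contains the 3-clique {0, 1, 8}. A clique must lie in a single bag of any decomposition, so no decomposition can have width below 2. Combining the bounds, tw(G) = 2.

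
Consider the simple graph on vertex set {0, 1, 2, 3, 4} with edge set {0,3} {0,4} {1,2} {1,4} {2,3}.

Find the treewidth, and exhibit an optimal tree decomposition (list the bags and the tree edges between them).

The largest bag has 3 vertices, giving width 2; this decomposition certifies tw(G) ≤ 2. The edges 1–2–3–0–4–1 form a cycle, so G is not a tree and its treewidth is at least 2. Hence tw(G) = 2 exactly.

Treewidth 2.
One optimal decomposition is:
Bags: B1 = {1, 2, 3}  B2 = {0, 1, 3}  B3 = {0, 1, 4}
Tree: B1–B2, B2–B3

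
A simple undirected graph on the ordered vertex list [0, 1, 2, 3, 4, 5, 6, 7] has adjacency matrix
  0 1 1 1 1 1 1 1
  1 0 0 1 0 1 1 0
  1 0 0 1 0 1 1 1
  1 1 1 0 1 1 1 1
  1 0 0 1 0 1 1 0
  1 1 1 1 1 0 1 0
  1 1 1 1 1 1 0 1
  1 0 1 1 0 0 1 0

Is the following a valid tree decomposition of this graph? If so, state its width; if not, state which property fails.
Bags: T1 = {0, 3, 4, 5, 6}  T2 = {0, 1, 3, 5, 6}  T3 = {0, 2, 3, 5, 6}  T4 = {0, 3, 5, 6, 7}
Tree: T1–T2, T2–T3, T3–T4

No — edge (2,7) lies in no bag.

A tree decomposition must satisfy three properties: every vertex lies in some bag; for every edge, both endpoints lie together in some bag; and for every vertex, the bags containing it form a connected subtree. Here edge (2,7) lies in no bag, so the decomposition is invalid.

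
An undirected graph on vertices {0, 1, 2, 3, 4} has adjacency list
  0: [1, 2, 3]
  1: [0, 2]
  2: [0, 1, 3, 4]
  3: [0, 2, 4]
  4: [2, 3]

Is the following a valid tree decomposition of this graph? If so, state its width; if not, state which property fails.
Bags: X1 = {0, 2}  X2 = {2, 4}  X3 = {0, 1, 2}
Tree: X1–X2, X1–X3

A tree decomposition must satisfy three properties: every vertex lies in some bag; for every edge, both endpoints lie together in some bag; and for every vertex, the bags containing it form a connected subtree. Here vertex 3 appears in no bag, so the decomposition is invalid.

No — vertex 3 appears in no bag.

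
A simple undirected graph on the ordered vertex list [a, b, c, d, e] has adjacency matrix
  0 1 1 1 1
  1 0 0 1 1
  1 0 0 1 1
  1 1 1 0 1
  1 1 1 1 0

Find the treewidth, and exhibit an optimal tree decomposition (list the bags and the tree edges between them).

Treewidth 3.
One optimal decomposition is:
Bags: B1 = {a, c, d, e}  B2 = {a, b, d, e}
Tree: B1–B2

Each bag holds 4 vertices, so the decomposition has width 3, which upper-bounds the treewidth. For the lower bound, the 4 vertices {a, c, d, e} are pairwise adjacent, and any tree decomposition puts a clique entirely inside one bag — forcing width ≥ 3. Combining the bounds, tw(G) = 3.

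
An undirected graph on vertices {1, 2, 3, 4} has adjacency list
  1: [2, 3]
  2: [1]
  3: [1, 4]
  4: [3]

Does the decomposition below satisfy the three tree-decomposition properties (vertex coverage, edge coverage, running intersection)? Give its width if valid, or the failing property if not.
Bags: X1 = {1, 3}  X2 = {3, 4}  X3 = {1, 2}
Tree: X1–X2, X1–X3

Yes; width 1.

Every vertex of G appears in some bag (union = {1, 2, 3, 4}); every edge is covered by a bag; and for each vertex v the set of bags containing v is connected in the bag tree. The decomposition is therefore valid. The largest bag has 2 vertices, so the width is 1.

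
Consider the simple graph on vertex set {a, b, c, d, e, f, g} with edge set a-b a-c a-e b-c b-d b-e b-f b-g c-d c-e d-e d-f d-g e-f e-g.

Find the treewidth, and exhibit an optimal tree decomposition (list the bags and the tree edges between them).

Each bag holds 4 vertices, so the decomposition has width 3, which upper-bounds the treewidth. For the lower bound, the 4 vertices {b, d, e, g} are pairwise adjacent, and any tree decomposition puts a clique entirely inside one bag — forcing width ≥ 3. Hence tw(G) = 3 exactly.

Treewidth 3.
One such decomposition:
Bags: B1 = {b, d, e, g}  B2 = {b, c, d, e}  B3 = {a, b, c, e}  B4 = {b, d, e, f}
Tree: B1–B2, B2–B3, B1–B4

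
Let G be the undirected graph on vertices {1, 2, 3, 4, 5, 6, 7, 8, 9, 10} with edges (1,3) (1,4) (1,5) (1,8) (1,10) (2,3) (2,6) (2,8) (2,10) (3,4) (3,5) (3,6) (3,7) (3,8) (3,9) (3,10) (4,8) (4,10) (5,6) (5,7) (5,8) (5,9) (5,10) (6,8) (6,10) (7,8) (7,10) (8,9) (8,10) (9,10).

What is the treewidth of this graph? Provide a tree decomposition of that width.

The largest bag has 5 vertices, giving width 4; this decomposition certifies tw(G) ≤ 4. For the lower bound, the 5 vertices {2, 3, 6, 8, 10} are pairwise adjacent, and any tree decomposition puts a clique entirely inside one bag — forcing width ≥ 4. The upper and lower bounds meet at 4, so that is the treewidth.

Treewidth 4.
Bags: B1 = {1, 3, 5, 8, 10}  B2 = {3, 5, 8, 9, 10}  B3 = {1, 3, 4, 8, 10}  B4 = {3, 5, 6, 8, 10}  B5 = {2, 3, 6, 8, 10}  B6 = {3, 5, 7, 8, 10}
Tree: B1–B2, B1–B3, B1–B4, B4–B5, B1–B6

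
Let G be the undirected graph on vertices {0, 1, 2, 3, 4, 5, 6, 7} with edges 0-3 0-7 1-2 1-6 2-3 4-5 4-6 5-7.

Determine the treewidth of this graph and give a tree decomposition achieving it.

The largest bag has 3 vertices, giving width 2; this decomposition certifies tw(G) ≤ 2. Since 4–6–1–2–3–0–7–5–4 is a cycle in G, G is not acyclic. Forests are exactly the graphs of treewidth ≤ 1, so tw(G) ≥ 2. Hence tw(G) = 2 exactly.

Treewidth 2.
Bags: B1 = {1, 4, 6}  B2 = {1, 2, 4}  B3 = {2, 3, 4}  B4 = {0, 3, 4}  B5 = {0, 4, 7}  B6 = {4, 5, 7}
Tree: B1–B2, B2–B3, B3–B4, B4–B5, B5–B6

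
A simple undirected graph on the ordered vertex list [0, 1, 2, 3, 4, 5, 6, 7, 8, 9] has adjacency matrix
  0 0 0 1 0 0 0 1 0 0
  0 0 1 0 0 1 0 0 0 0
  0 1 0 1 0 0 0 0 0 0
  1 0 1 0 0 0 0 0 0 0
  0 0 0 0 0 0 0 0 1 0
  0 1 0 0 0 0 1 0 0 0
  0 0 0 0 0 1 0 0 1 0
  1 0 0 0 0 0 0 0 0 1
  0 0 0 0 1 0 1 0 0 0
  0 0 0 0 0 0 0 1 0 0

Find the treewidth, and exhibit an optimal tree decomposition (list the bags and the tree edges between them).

Each bag holds 2 vertices, so the decomposition has width 1, which upper-bounds the treewidth. Since G has at least one edge (e.g. 4–8), it is not an edgeless graph, so tw(G) ≥ 1. Combining the bounds, tw(G) = 1.

Treewidth 1.
Bags: B1 = {4, 8}  B2 = {6, 8}  B3 = {5, 6}  B4 = {1, 5}  B5 = {1, 2}  B6 = {2, 3}  B7 = {0, 3}  B8 = {0, 7}  B9 = {7, 9}
Tree: B1–B2, B2–B3, B3–B4, B4–B5, B5–B6, B6–B7, B7–B8, B8–B9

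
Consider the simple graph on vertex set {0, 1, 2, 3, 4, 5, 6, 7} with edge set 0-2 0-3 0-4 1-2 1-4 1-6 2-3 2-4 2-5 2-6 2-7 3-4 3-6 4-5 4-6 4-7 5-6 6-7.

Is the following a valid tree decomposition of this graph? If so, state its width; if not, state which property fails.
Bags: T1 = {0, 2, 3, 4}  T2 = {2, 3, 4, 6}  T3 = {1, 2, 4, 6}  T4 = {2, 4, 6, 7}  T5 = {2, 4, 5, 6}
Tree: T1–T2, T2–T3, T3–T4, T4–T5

Yes; width 3.

Every vertex of G appears in some bag (union = {0, 1, 2, 3, 4, 5, 6, 7}); every edge is covered by a bag; and for each vertex v the set of bags containing v is connected in the bag tree. The decomposition is therefore valid. The largest bag has 4 vertices, so the width is 3.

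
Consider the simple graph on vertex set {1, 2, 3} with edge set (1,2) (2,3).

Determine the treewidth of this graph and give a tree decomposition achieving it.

Every bag has size at most 2, so the width is 2 − 1 = 1 and tw(G) ≤ 1. Since G has at least one edge (e.g. 3–2), it is not an edgeless graph, so tw(G) ≥ 1. The upper and lower bounds meet at 1, so that is the treewidth.

Treewidth 1.
One such decomposition:
Bags: B1 = {2, 3}  B2 = {1, 2}
Tree: B1–B2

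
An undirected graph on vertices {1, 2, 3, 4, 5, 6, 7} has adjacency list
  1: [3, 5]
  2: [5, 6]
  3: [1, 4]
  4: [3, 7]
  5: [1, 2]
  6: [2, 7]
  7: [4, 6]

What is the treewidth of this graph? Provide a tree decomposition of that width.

Treewidth 2.
Bags: B1 = {3, 4, 7}  B2 = {1, 3, 7}  B3 = {1, 5, 7}  B4 = {2, 5, 7}  B5 = {2, 6, 7}
Tree: B1–B2, B2–B3, B3–B4, B4–B5

Every bag has size at most 3, so the width is 3 − 1 = 2 and tw(G) ≤ 2. For the lower bound, G contains the cycle 7–4–3–1–5–2–6–7, so G is not a forest; only forests have treewidth ≤ 1, hence tw(G) ≥ 2. Hence tw(G) = 2 exactly.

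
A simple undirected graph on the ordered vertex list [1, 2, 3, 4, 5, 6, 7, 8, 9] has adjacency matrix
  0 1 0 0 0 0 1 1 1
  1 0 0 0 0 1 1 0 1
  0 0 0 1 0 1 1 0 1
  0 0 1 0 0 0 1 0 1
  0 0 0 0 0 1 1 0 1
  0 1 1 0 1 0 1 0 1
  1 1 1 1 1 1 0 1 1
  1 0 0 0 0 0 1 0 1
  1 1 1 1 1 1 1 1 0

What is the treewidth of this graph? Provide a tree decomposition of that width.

Every bag has size at most 4, so the width is 4 − 1 = 3 and tw(G) ≤ 3. Conversely, {1, 7, 8, 9} is a clique of size 4, and the vertices of any clique must share a bag in every tree decomposition; so some bag has ≥ 4 vertices and tw(G) ≥ 3. Hence tw(G) = 3 exactly.

Treewidth 3.
One such decomposition:
Bags: B1 = {1, 2, 7, 9}  B2 = {2, 6, 7, 9}  B3 = {3, 6, 7, 9}  B4 = {1, 7, 8, 9}  B5 = {3, 4, 7, 9}  B6 = {5, 6, 7, 9}
Tree: B1–B2, B2–B3, B1–B4, B3–B5, B2–B6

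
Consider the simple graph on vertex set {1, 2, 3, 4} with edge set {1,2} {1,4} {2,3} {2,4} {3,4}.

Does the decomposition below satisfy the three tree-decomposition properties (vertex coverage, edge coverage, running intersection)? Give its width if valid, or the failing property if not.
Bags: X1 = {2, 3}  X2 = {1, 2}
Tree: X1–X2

No — vertex 4 appears in no bag.

A tree decomposition must satisfy three properties: every vertex lies in some bag; for every edge, both endpoints lie together in some bag; and for every vertex, the bags containing it form a connected subtree. Here vertex 4 appears in no bag, so the decomposition is invalid.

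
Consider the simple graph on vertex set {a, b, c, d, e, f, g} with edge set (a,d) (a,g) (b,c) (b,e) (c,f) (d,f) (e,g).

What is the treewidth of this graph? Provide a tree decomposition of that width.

Every bag has size at most 3, so the width is 3 − 1 = 2 and tw(G) ≤ 2. The edges f–d–a–g–e–b–c–f form a cycle, so G is not a tree and its treewidth is at least 2. Hence tw(G) = 2 exactly.

Treewidth 2.
Bags: B1 = {a, d, f}  B2 = {a, f, g}  B3 = {e, f, g}  B4 = {b, e, f}  B5 = {b, c, f}
Tree: B1–B2, B2–B3, B3–B4, B4–B5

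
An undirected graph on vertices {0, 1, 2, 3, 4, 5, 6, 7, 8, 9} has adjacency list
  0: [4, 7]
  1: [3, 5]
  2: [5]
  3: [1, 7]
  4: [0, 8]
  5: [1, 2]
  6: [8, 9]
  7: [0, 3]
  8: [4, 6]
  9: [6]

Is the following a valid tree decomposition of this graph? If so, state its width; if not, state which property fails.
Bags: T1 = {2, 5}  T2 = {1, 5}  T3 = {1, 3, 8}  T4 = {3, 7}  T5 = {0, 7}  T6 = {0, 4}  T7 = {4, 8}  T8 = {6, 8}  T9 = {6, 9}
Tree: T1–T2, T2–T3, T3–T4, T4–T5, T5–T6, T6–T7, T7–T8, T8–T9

No — bags containing vertex 8 are not connected in the tree.

A tree decomposition must satisfy three properties: every vertex lies in some bag; for every edge, both endpoints lie together in some bag; and for every vertex, the bags containing it form a connected subtree. Here bags containing vertex 8 are not connected in the tree, so the decomposition is invalid.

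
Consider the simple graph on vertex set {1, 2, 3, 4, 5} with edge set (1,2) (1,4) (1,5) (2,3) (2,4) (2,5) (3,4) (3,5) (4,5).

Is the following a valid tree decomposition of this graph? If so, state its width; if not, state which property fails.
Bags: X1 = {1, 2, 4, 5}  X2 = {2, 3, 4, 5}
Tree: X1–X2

Yes; width 3.

Every vertex of G appears in some bag (union = {1, 2, 3, 4, 5}); every edge is covered by a bag; and for each vertex v the set of bags containing v is connected in the bag tree. The decomposition is therefore valid. The largest bag has 4 vertices, so the width is 3.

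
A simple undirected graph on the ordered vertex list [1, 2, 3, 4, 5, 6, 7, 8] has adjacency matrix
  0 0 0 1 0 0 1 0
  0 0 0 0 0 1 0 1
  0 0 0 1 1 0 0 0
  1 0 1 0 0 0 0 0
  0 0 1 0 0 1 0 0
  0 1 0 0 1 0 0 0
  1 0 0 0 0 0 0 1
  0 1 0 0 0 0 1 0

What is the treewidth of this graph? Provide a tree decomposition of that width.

Every bag has size at most 3, so the width is 3 − 1 = 2 and tw(G) ≤ 2. For the lower bound, G contains the cycle 5–6–2–8–7–1–4–3–5, so G is not a forest; only forests have treewidth ≤ 1, hence tw(G) ≥ 2. Therefore the treewidth is 2.

Treewidth 2.
One optimal decomposition is:
Bags: B1 = {2, 5, 6}  B2 = {2, 5, 8}  B3 = {5, 7, 8}  B4 = {1, 5, 7}  B5 = {1, 4, 5}  B6 = {3, 4, 5}
Tree: B1–B2, B2–B3, B3–B4, B4–B5, B5–B6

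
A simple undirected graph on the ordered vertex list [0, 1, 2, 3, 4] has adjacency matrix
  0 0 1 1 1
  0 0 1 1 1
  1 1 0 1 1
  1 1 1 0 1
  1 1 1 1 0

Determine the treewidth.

A width-3 tree decomposition is:
Bags: B1 = {0, 2, 3, 4}  B2 = {1, 2, 3, 4}
Tree: B1–B2
The largest bag has 4 vertices, giving width 3; this decomposition certifies tw(G) ≤ 3. For the lower bound, the 4 vertices {0, 2, 3, 4} are pairwise adjacent, and any tree decomposition puts a clique entirely inside one bag — forcing width ≥ 3. Therefore the treewidth is 3.

3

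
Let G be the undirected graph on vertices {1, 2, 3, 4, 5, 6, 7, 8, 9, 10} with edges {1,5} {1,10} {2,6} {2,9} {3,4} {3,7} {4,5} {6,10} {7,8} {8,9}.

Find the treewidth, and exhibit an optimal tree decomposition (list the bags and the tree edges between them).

Treewidth 2.
Bags: B1 = {1, 4, 5}  B2 = {1, 3, 4}  B3 = {1, 3, 7}  B4 = {1, 7, 8}  B5 = {1, 8, 9}  B6 = {1, 2, 9}  B7 = {1, 2, 6}  B8 = {1, 6, 10}
Tree: B1–B2, B2–B3, B3–B4, B4–B5, B5–B6, B6–B7, B7–B8

The largest bag has 3 vertices, giving width 2; this decomposition certifies tw(G) ≤ 2. For the lower bound, G contains the cycle 1–5–4–3–7–8–9–2–6–10–1, so G is not a forest; only forests have treewidth ≤ 1, hence tw(G) ≥ 2. Combining the bounds, tw(G) = 2.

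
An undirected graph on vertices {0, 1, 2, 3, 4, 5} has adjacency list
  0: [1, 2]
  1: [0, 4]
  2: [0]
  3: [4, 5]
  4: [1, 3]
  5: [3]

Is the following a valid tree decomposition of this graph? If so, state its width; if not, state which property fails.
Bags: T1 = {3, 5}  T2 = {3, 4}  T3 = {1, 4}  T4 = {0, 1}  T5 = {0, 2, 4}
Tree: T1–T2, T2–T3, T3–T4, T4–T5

No — bags containing vertex 4 are not connected in the tree.

A tree decomposition must satisfy three properties: every vertex lies in some bag; for every edge, both endpoints lie together in some bag; and for every vertex, the bags containing it form a connected subtree. Here bags containing vertex 4 are not connected in the tree, so the decomposition is invalid.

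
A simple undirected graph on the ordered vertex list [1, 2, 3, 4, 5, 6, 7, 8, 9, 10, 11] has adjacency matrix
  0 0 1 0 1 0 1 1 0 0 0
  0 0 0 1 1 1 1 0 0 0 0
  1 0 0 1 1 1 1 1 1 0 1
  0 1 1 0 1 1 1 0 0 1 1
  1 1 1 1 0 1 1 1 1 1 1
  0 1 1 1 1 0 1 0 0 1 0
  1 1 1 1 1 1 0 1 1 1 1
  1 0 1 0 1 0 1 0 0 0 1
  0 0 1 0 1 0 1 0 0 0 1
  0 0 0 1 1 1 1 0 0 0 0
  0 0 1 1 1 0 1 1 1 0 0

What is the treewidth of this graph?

4

A width-4 tree decomposition is:
Bags: B1 = {2, 4, 5, 6, 7}  B2 = {3, 4, 5, 6, 7}  B3 = {3, 4, 5, 7, 11}  B4 = {3, 5, 7, 9, 11}  B5 = {4, 5, 6, 7, 10}  B6 = {3, 5, 7, 8, 11}  B7 = {1, 3, 5, 7, 8}
Tree: B1–B2, B2–B3, B3–B4, B2–B5, B3–B6, B6–B7
Every bag has size at most 5, so the width is 5 − 1 = 4 and tw(G) ≤ 4. For the lower bound, the 5 vertices {4, 5, 6, 7, 10} are pairwise adjacent, and any tree decomposition puts a clique entirely inside one bag — forcing width ≥ 4. The upper and lower bounds meet at 4, so that is the treewidth.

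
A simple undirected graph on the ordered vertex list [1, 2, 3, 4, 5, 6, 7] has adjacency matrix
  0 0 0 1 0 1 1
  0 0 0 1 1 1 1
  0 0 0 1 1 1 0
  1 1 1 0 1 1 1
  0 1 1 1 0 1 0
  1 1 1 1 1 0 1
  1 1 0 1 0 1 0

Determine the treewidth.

3

A width-3 tree decomposition is:
Bags: B1 = {2, 4, 6, 7}  B2 = {2, 4, 5, 6}  B3 = {1, 4, 6, 7}  B4 = {3, 4, 5, 6}
Tree: B1–B2, B1–B3, B2–B4
Each bag holds 4 vertices, so the decomposition has width 3, which upper-bounds the treewidth. Conversely, {1, 4, 6, 7} is a clique of size 4, and the vertices of any clique must share a bag in every tree decomposition; so some bag has ≥ 4 vertices and tw(G) ≥ 3. Hence tw(G) = 3 exactly.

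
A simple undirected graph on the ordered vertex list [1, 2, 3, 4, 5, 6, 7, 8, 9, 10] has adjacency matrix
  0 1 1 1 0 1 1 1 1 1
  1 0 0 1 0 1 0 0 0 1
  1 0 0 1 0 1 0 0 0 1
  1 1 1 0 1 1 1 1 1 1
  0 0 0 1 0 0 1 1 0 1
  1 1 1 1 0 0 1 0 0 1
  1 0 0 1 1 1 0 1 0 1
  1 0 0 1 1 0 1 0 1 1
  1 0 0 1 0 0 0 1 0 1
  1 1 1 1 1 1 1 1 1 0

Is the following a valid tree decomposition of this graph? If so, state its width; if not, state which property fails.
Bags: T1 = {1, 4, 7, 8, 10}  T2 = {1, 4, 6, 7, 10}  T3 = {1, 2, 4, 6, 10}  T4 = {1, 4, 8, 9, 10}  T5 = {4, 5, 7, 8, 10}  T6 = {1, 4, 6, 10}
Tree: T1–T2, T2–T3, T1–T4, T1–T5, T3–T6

A tree decomposition must satisfy three properties: every vertex lies in some bag; for every edge, both endpoints lie together in some bag; and for every vertex, the bags containing it form a connected subtree. Here vertex 3 appears in no bag, so the decomposition is invalid.

No — vertex 3 appears in no bag.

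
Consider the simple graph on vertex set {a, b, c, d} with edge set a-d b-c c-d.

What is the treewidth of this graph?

A width-1 tree decomposition is:
Bags: B1 = {b, c}  B2 = {c, d}  B3 = {a, d}
Tree: B1–B2, B2–B3
Each bag holds 2 vertices, so the decomposition has width 1, which upper-bounds the treewidth. Since G has at least one edge (e.g. b–c), it is not an edgeless graph, so tw(G) ≥ 1. Hence tw(G) = 1 exactly.

1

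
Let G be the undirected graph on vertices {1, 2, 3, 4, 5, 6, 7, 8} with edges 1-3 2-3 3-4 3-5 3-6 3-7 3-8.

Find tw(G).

1

A width-1 tree decomposition is:
Bags: B1 = {3, 7}  B2 = {3, 6}  B3 = {3, 8}  B4 = {3, 4}  B5 = {2, 3}  B6 = {3, 5}  B7 = {1, 3}
Tree: B1–B2, B1–B3, B3–B4, B1–B5, B3–B6, B6–B7
The largest bag has 2 vertices, giving width 1; this decomposition certifies tw(G) ≤ 1. G has an edge, so its treewidth is at least 1. Combining the bounds, tw(G) = 1.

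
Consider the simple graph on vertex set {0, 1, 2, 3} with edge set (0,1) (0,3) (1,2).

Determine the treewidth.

A width-1 tree decomposition is:
Bags: B1 = {1, 2}  B2 = {0, 1}  B3 = {0, 3}
Tree: B1–B2, B2–B3
Each bag holds 2 vertices, so the decomposition has width 1, which upper-bounds the treewidth. G has an edge, so its treewidth is at least 1. Therefore the treewidth is 1.

1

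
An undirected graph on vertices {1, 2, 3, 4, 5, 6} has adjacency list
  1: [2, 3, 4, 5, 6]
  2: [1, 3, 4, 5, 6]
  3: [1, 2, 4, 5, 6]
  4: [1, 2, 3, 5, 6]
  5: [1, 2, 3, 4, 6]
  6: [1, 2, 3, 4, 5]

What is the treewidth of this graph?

A width-5 tree decomposition is:
Bags: B1 = {1, 2, 3, 4, 5, 6}
Tree: (single bag)
A single bag containing all 6 vertices is trivially a valid decomposition of width 5. On the other hand G contains the 6-clique {1, 2, 3, 4, 5, 6}. A clique must lie in a single bag of any decomposition, so no decomposition can have width below 5. The upper and lower bounds meet at 5, so that is the treewidth.

5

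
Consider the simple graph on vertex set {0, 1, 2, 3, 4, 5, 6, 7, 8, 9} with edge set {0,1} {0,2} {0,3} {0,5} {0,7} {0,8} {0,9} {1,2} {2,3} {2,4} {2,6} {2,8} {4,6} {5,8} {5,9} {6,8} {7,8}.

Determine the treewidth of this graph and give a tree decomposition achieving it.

Treewidth 2.
One such decomposition:
Bags: B1 = {2, 6, 8}  B2 = {0, 2, 8}  B3 = {2, 4, 6}  B4 = {0, 5, 8}  B5 = {0, 1, 2}  B6 = {0, 5, 9}  B7 = {0, 2, 3}  B8 = {0, 7, 8}
Tree: B1–B2, B1–B3, B2–B4, B2–B5, B4–B6, B2–B7, B4–B8

Each bag holds 3 vertices, so the decomposition has width 2, which upper-bounds the treewidth. On the other hand G contains the 3-clique {0, 5, 9}. A clique must lie in a single bag of any decomposition, so no decomposition can have width below 2. The upper and lower bounds meet at 2, so that is the treewidth.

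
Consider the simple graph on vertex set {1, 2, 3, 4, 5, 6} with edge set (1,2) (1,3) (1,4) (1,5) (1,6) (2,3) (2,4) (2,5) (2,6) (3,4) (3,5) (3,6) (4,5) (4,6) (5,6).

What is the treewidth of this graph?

A width-5 tree decomposition is:
Bags: B1 = {1, 2, 3, 4, 5, 6}
Tree: (single bag)
A single bag containing all 6 vertices is trivially a valid decomposition of width 5. For the lower bound, the 6 vertices {1, 2, 3, 4, 5, 6} are pairwise adjacent, and any tree decomposition puts a clique entirely inside one bag — forcing width ≥ 5. Combining the bounds, tw(G) = 5.

5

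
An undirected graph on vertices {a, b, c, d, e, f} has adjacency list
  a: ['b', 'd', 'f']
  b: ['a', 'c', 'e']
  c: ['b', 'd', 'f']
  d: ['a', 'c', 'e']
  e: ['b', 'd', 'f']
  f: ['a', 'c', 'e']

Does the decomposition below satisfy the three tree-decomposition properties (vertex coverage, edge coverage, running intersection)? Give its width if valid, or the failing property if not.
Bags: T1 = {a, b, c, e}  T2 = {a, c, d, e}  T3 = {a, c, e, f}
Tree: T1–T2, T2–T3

Yes; width 3.

Every vertex of G appears in some bag (union = {a, b, c, d, e, f}); every edge is covered by a bag; and for each vertex v the set of bags containing v is connected in the bag tree. The decomposition is therefore valid. The largest bag has 4 vertices, so the width is 3.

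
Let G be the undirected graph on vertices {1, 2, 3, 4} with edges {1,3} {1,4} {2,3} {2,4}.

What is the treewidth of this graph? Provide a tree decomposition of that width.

Treewidth 2.
Bags: B1 = {2, 3, 4}  B2 = {1, 3, 4}
Tree: B1–B2

Every bag has size at most 3, so the width is 3 − 1 = 2 and tw(G) ≤ 2. Since 4–2–3–1–4 is a cycle in G, G is not acyclic. Forests are exactly the graphs of treewidth ≤ 1, so tw(G) ≥ 2. The upper and lower bounds meet at 2, so that is the treewidth.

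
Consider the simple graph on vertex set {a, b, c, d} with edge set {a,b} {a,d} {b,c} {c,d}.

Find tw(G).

2

A width-2 tree decomposition is:
Bags: B1 = {b, c, d}  B2 = {a, b, d}
Tree: B1–B2
Every bag has size at most 3, so the width is 3 − 1 = 2 and tw(G) ≤ 2. Since d–c–b–a–d is a cycle in G, G is not acyclic. Forests are exactly the graphs of treewidth ≤ 1, so tw(G) ≥ 2. The upper and lower bounds meet at 2, so that is the treewidth.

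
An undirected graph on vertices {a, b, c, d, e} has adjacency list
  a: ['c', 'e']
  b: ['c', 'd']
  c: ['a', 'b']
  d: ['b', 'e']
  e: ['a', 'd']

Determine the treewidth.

2

A width-2 tree decomposition is:
Bags: B1 = {a, b, c}  B2 = {a, b, e}  B3 = {b, d, e}
Tree: B1–B2, B2–B3
The largest bag has 3 vertices, giving width 2; this decomposition certifies tw(G) ≤ 2. For the lower bound, G contains the cycle b–c–a–e–d–b, so G is not a forest; only forests have treewidth ≤ 1, hence tw(G) ≥ 2. Combining the bounds, tw(G) = 2.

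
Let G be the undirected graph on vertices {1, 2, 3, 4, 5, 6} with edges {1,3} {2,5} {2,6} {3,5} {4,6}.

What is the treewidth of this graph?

1

A width-1 tree decomposition is:
Bags: B1 = {3, 5}  B2 = {2, 5}  B3 = {2, 6}  B4 = {1, 3}  B5 = {4, 6}
Tree: B1–B2, B2–B3, B1–B4, B3–B5
Each bag holds 2 vertices, so the decomposition has width 1, which upper-bounds the treewidth. Since G has at least one edge (e.g. 5–3), it is not an edgeless graph, so tw(G) ≥ 1. Hence tw(G) = 1 exactly.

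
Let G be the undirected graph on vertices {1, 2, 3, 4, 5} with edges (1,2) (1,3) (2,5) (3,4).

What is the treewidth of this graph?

1

A width-1 tree decomposition is:
Bags: B1 = {3, 4}  B2 = {1, 3}  B3 = {1, 2}  B4 = {2, 5}
Tree: B1–B2, B2–B3, B3–B4
Every bag has size at most 2, so the width is 2 − 1 = 1 and tw(G) ≤ 1. Any graph with an edge has treewidth ≥ 1, and G has the edge 4–3. Therefore the treewidth is 1.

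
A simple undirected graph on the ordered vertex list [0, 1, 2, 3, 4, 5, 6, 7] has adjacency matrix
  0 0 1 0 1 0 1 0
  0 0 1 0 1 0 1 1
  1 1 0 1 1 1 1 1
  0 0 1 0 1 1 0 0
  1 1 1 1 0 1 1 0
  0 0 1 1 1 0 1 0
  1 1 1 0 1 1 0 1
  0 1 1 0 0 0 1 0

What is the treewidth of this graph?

A width-3 tree decomposition is:
Bags: B1 = {2, 4, 5, 6}  B2 = {1, 2, 4, 6}  B3 = {1, 2, 6, 7}  B4 = {2, 3, 4, 5}  B5 = {0, 2, 4, 6}
Tree: B1–B2, B2–B3, B1–B4, B2–B5
Every bag has size at most 4, so the width is 4 − 1 = 3 and tw(G) ≤ 3. Conversely, {2, 3, 4, 5} is a clique of size 4, and the vertices of any clique must share a bag in every tree decomposition; so some bag has ≥ 4 vertices and tw(G) ≥ 3. Hence tw(G) = 3 exactly.

3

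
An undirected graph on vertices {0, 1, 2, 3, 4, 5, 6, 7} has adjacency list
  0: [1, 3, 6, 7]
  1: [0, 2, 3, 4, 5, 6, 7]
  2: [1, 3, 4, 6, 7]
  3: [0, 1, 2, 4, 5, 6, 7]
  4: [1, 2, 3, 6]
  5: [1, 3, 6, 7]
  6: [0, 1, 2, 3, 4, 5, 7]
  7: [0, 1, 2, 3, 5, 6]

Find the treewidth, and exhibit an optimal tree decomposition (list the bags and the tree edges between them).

The largest bag has 5 vertices, giving width 4; this decomposition certifies tw(G) ≤ 4. On the other hand G contains the 5-clique {1, 2, 3, 4, 6}. A clique must lie in a single bag of any decomposition, so no decomposition can have width below 4. Combining the bounds, tw(G) = 4.

Treewidth 4.
Bags: B1 = {0, 1, 3, 6, 7}  B2 = {1, 2, 3, 6, 7}  B3 = {1, 2, 3, 4, 6}  B4 = {1, 3, 5, 6, 7}
Tree: B1–B2, B2–B3, B2–B4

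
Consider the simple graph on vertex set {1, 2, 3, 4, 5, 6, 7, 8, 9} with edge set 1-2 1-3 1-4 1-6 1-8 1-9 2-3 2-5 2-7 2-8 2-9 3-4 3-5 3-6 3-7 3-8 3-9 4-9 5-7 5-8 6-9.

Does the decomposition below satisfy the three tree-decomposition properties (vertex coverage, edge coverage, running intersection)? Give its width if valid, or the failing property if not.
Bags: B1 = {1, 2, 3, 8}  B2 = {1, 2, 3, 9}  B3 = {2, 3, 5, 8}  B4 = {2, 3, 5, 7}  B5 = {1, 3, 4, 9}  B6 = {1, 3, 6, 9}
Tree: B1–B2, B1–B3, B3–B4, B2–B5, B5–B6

Yes; width 3.

Every vertex of G appears in some bag (union = {1, 2, 3, 4, 5, 6, 7, 8, 9}); every edge is covered by a bag; and for each vertex v the set of bags containing v is connected in the bag tree. The decomposition is therefore valid. The largest bag has 4 vertices, so the width is 3.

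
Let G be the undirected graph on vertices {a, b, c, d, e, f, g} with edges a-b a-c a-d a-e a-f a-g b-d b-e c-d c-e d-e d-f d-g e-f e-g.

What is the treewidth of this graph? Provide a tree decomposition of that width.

Treewidth 3.
One optimal decomposition is:
Bags: B1 = {a, b, d, e}  B2 = {a, d, e, f}  B3 = {a, d, e, g}  B4 = {a, c, d, e}
Tree: B1–B2, B1–B3, B1–B4

Every bag has size at most 4, so the width is 4 − 1 = 3 and tw(G) ≤ 3. On the other hand G contains the 4-clique {a, d, e, g}. A clique must lie in a single bag of any decomposition, so no decomposition can have width below 3. Therefore the treewidth is 3.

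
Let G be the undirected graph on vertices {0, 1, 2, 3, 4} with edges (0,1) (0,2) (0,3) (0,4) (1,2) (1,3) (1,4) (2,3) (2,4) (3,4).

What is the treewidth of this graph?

A width-4 tree decomposition is:
Bags: B1 = {0, 1, 2, 3, 4}
Tree: (single bag)
With just one bag of size 5, the width is 5 − 1 = 4, so tw(G) ≤ 4. On the other hand G contains the 5-clique {0, 1, 2, 3, 4}. A clique must lie in a single bag of any decomposition, so no decomposition can have width below 4. The upper and lower bounds meet at 4, so that is the treewidth.

4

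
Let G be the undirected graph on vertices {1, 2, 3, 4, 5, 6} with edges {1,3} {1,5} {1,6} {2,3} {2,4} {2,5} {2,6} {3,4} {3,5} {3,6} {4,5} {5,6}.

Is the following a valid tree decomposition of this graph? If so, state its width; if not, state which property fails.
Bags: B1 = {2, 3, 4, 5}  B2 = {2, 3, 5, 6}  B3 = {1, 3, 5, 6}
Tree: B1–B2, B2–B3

Every vertex of G appears in some bag (union = {1, 2, 3, 4, 5, 6}); every edge is covered by a bag; and for each vertex v the set of bags containing v is connected in the bag tree. The decomposition is therefore valid. The largest bag has 4 vertices, so the width is 3.

Yes; width 3.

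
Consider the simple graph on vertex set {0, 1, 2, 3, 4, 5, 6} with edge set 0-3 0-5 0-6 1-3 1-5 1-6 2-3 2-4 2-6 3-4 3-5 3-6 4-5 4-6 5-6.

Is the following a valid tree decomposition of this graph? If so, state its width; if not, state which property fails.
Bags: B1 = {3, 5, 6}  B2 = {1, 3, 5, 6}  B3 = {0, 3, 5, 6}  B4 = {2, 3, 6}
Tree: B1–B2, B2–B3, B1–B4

No — vertex 4 appears in no bag.

A tree decomposition must satisfy three properties: every vertex lies in some bag; for every edge, both endpoints lie together in some bag; and for every vertex, the bags containing it form a connected subtree. Here vertex 4 appears in no bag, so the decomposition is invalid.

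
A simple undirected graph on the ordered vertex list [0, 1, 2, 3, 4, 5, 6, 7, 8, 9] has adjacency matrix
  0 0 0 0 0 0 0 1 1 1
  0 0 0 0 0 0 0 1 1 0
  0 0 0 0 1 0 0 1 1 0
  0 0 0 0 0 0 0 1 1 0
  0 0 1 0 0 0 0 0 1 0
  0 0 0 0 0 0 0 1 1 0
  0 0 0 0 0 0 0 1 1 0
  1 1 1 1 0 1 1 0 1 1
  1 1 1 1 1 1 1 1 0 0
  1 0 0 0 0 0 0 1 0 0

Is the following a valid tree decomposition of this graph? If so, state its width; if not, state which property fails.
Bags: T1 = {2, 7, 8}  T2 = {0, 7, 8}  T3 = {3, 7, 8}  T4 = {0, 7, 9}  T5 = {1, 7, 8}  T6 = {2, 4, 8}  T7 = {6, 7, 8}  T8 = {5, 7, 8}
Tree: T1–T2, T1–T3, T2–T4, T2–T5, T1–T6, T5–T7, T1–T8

Vertex coverage: the bags together contain {0, 1, 2, 3, 4, 5, 6, 7, 8, 9}, the full vertex set. Edge coverage: each edge of G has both endpoints in at least one bag. Running intersection: for every vertex, the bags containing it form a connected subtree. All three properties hold, so this is a valid tree decomposition of width max|bag| − 1 = 2, and hence tw(G) ≤ 2.

Yes; width 2.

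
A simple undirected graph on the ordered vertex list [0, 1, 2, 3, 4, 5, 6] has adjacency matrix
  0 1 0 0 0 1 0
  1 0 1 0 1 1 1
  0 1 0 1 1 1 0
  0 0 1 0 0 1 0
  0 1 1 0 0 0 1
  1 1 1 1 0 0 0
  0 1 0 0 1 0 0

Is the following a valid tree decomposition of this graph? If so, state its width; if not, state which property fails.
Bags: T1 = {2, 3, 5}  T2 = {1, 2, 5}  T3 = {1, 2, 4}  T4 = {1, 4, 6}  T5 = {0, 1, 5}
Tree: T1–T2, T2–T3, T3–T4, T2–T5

Every vertex of G appears in some bag (union = {0, 1, 2, 3, 4, 5, 6}); every edge is covered by a bag; and for each vertex v the set of bags containing v is connected in the bag tree. The decomposition is therefore valid. The largest bag has 3 vertices, so the width is 2.

Yes; width 2.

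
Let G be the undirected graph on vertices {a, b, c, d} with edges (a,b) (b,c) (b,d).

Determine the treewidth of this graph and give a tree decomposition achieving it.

Treewidth 1.
One such decomposition:
Bags: B1 = {b, d}  B2 = {a, b}  B3 = {b, c}
Tree: B1–B2, B1–B3

Each bag holds 2 vertices, so the decomposition has width 1, which upper-bounds the treewidth. G has an edge, so its treewidth is at least 1. The upper and lower bounds meet at 1, so that is the treewidth.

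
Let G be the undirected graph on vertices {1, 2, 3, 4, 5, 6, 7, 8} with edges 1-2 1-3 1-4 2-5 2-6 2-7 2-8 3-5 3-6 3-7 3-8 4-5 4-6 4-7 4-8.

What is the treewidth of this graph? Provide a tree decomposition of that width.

Treewidth 3.
One such decomposition:
Bags: B1 = {2, 3, 4, 5}  B2 = {2, 3, 4, 7}  B3 = {2, 3, 4, 8}  B4 = {2, 3, 4, 6}  B5 = {1, 2, 3, 4}
Tree: B1–B2, B2–B3, B3–B4, B4–B5

Every bag has size at most 4, so the width is 4 − 1 = 3 and tw(G) ≤ 3. For the lower bound: the 4 vertex sets {2,5}, {4,7}, {3}, {8} are disjoint, each induces a connected subgraph, and every pair is joined by at least one edge of G. Contracting each set to a single vertex therefore yields K_{4} as a minor, and since treewidth is minor-monotone, tw(G) ≥ tw(K_{4}) = 3. Therefore the treewidth is 3.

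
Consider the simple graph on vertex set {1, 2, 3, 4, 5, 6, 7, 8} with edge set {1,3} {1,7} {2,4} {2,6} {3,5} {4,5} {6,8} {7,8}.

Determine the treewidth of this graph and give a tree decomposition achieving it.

Every bag has size at most 3, so the width is 3 − 1 = 2 and tw(G) ≤ 2. Since 3–5–4–2–6–8–7–1–3 is a cycle in G, G is not acyclic. Forests are exactly the graphs of treewidth ≤ 1, so tw(G) ≥ 2. The upper and lower bounds meet at 2, so that is the treewidth.

Treewidth 2.
One optimal decomposition is:
Bags: B1 = {3, 4, 5}  B2 = {2, 3, 4}  B3 = {2, 3, 6}  B4 = {3, 6, 8}  B5 = {3, 7, 8}  B6 = {1, 3, 7}
Tree: B1–B2, B2–B3, B3–B4, B4–B5, B5–B6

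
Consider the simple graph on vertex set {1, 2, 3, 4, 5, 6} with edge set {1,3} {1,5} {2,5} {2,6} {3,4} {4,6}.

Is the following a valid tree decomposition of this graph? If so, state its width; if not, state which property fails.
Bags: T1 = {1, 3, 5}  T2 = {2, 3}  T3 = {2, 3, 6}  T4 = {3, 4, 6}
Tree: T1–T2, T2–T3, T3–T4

No — edge (5,2) lies in no bag.

A tree decomposition must satisfy three properties: every vertex lies in some bag; for every edge, both endpoints lie together in some bag; and for every vertex, the bags containing it form a connected subtree. Here edge (5,2) lies in no bag, so the decomposition is invalid.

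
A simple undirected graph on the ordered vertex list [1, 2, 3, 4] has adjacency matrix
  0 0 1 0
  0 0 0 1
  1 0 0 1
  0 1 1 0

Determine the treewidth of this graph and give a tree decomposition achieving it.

Every bag has size at most 2, so the width is 2 − 1 = 1 and tw(G) ≤ 1. Any graph with an edge has treewidth ≥ 1, and G has the edge 3–1. Therefore the treewidth is 1.

Treewidth 1.
One optimal decomposition is:
Bags: B1 = {1, 3}  B2 = {3, 4}  B3 = {2, 4}
Tree: B1–B2, B2–B3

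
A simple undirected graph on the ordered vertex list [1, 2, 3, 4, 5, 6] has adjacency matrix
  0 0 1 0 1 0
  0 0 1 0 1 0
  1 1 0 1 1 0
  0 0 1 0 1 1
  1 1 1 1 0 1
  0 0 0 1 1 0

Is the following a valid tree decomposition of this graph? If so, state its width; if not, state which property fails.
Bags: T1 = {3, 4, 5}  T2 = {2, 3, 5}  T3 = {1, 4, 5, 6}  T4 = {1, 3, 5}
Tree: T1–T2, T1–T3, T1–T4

A tree decomposition must satisfy three properties: every vertex lies in some bag; for every edge, both endpoints lie together in some bag; and for every vertex, the bags containing it form a connected subtree. Here bags containing vertex 1 are not connected in the tree, so the decomposition is invalid.

No — bags containing vertex 1 are not connected in the tree.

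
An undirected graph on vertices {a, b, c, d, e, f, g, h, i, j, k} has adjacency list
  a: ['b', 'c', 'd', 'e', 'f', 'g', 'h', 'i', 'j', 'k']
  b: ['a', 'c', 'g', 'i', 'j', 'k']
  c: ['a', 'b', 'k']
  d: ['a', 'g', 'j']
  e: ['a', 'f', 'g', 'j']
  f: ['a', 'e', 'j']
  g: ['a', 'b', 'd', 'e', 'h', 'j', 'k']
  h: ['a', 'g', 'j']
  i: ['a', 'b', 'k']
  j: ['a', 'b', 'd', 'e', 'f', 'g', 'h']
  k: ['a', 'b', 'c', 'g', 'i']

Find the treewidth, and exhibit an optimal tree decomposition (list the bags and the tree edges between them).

Treewidth 3.
One optimal decomposition is:
Bags: B1 = {a, b, g, k}  B2 = {a, b, g, j}  B3 = {a, b, c, k}  B4 = {a, d, g, j}  B5 = {a, e, g, j}  B6 = {a, b, i, k}  B7 = {a, e, f, j}  B8 = {a, g, h, j}
Tree: B1–B2, B1–B3, B2–B4, B4–B5, B1–B6, B5–B7, B2–B8

Each bag holds 4 vertices, so the decomposition has width 3, which upper-bounds the treewidth. For the lower bound, the 4 vertices {a, d, g, j} are pairwise adjacent, and any tree decomposition puts a clique entirely inside one bag — forcing width ≥ 3. The upper and lower bounds meet at 3, so that is the treewidth.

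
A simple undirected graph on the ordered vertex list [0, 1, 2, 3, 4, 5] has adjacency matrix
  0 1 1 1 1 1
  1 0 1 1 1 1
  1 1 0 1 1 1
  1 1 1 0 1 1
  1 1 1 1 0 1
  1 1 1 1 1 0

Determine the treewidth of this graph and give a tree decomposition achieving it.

A single bag containing all 6 vertices is trivially a valid decomposition of width 5. On the other hand G contains the 6-clique {0, 1, 2, 3, 4, 5}. A clique must lie in a single bag of any decomposition, so no decomposition can have width below 5. Combining the bounds, tw(G) = 5.

Treewidth 5.
One such decomposition:
Bags: B1 = {0, 1, 2, 3, 4, 5}
Tree: (single bag)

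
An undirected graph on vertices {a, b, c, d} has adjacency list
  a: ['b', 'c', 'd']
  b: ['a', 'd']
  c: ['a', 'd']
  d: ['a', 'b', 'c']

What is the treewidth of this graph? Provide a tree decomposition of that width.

Treewidth 2.
Bags: B1 = {a, c, d}  B2 = {a, b, d}
Tree: B1–B2

Each bag holds 3 vertices, so the decomposition has width 2, which upper-bounds the treewidth. On the other hand G contains the 3-clique {a, c, d}. A clique must lie in a single bag of any decomposition, so no decomposition can have width below 2. Combining the bounds, tw(G) = 2.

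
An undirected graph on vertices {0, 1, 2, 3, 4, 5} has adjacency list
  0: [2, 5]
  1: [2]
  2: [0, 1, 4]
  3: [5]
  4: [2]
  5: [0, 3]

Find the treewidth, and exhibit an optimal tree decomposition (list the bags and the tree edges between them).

Treewidth 1.
One such decomposition:
Bags: B1 = {0, 5}  B2 = {3, 5}  B3 = {0, 2}  B4 = {2, 4}  B5 = {1, 2}
Tree: B1–B2, B1–B3, B3–B4, B3–B5

Every bag has size at most 2, so the width is 2 − 1 = 1 and tw(G) ≤ 1. G has an edge, so its treewidth is at least 1. Hence tw(G) = 1 exactly.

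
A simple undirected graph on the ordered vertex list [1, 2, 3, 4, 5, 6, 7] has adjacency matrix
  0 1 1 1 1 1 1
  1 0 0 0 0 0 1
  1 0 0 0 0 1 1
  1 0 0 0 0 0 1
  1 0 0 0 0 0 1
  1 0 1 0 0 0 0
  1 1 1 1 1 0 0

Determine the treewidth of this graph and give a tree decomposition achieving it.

Treewidth 2.
One optimal decomposition is:
Bags: B1 = {1, 3, 7}  B2 = {1, 5, 7}  B3 = {1, 4, 7}  B4 = {1, 2, 7}  B5 = {1, 3, 6}
Tree: B1–B2, B2–B3, B3–B4, B1–B5

The largest bag has 3 vertices, giving width 2; this decomposition certifies tw(G) ≤ 2. For the lower bound, the 3 vertices {1, 3, 6} are pairwise adjacent, and any tree decomposition puts a clique entirely inside one bag — forcing width ≥ 2. The upper and lower bounds meet at 2, so that is the treewidth.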